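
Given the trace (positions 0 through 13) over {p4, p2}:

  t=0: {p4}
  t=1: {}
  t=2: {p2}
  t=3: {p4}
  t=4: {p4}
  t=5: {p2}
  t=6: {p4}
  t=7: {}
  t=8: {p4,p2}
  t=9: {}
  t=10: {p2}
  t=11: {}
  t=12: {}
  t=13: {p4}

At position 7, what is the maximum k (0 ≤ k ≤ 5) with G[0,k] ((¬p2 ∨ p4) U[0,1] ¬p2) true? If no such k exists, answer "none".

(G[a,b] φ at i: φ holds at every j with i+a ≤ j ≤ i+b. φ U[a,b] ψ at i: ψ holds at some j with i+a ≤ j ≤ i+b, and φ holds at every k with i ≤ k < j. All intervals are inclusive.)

((¬p2 ∨ p4) U[0,1] ¬p2) must hold from j=7 onward; find where it first fails.
  j=7: holds
  j=8: holds
  j=9: holds
  j=10: fails
Holds on [7,9], so largest k = 2.

2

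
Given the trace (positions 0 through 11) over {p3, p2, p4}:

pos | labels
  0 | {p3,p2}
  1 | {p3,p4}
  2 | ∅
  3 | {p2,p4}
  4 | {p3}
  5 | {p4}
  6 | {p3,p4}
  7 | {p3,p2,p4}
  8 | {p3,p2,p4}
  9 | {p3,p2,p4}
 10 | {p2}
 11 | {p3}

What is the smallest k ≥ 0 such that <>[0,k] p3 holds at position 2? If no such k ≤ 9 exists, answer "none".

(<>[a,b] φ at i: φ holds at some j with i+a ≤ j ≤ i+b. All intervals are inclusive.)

Scan j = 2,3,… for p3:
  j=2: fails
  j=3: fails
  j=4: holds
First hit at j=4, so smallest k = 4-2 = 2.

2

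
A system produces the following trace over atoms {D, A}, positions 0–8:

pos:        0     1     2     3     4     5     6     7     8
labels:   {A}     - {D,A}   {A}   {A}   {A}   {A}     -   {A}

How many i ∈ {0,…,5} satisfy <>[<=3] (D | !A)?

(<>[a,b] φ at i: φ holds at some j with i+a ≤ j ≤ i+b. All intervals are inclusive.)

Evaluate at each i in [0,5]:
  i=0: ✓ (witness j=1)
  i=1: ✓ (witness j=1)
  i=2: ✓ (witness j=2)
  i=3: ✗ (none in [3,6])
  i=4: ✓ (witness j=7)
  i=5: ✓ (witness j=7)
Positions where it holds: {0, 1, 2, 4, 5} → 5.

5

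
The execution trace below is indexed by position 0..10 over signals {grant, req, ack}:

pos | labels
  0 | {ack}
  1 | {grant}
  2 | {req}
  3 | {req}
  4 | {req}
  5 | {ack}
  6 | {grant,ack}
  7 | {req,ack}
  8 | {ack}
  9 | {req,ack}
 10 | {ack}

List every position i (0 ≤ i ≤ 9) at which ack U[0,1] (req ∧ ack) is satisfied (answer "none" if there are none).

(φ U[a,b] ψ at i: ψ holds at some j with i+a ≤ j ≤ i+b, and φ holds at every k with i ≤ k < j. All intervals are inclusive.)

6, 7, 8, 9

Evaluate at each i in [0,9]:
  i=0: ✗ (no rhs in [0,1])
  i=1: ✗ (no rhs in [1,2])
  i=2: ✗ (no rhs in [2,3])
  i=3: ✗ (no rhs in [3,4])
  i=4: ✗ (no rhs in [4,5])
  i=5: ✗ (no rhs in [5,6])
  i=6: ✓ (rhs at j=7; lhs holds on [6,6])
  i=7: ✓ (rhs at j=7)
  i=8: ✓ (rhs at j=9; lhs holds on [8,8])
  i=9: ✓ (rhs at j=9)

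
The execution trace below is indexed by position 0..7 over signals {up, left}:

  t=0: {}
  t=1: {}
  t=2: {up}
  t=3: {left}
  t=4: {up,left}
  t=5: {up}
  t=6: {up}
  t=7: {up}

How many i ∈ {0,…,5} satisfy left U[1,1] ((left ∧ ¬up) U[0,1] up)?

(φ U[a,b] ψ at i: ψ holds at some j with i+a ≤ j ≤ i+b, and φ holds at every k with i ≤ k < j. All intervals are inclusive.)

2

Evaluate at each i in [0,5]:
  i=0: ✗ (no rhs in [1,1])
  i=1: ✗ (lhs fails at k=1 before rhs at j=2)
  i=2: ✗ (lhs fails at k=2 before rhs at j=3)
  i=3: ✓ (rhs at j=4; lhs holds on [3,3])
  i=4: ✓ (rhs at j=5; lhs holds on [4,4])
  i=5: ✗ (lhs fails at k=5 before rhs at j=6)
Positions where it holds: {3, 4} → 2.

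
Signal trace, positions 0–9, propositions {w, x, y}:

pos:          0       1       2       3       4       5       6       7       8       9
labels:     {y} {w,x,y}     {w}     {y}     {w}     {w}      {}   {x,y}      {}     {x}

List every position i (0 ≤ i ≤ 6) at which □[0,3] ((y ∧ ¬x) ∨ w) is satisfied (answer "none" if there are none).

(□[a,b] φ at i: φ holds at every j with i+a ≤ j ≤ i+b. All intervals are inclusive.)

0, 1, 2

Evaluate at each i in [0,6]:
  i=0: ✓ (all of [0,3])
  i=1: ✓ (all of [1,4])
  i=2: ✓ (all of [2,5])
  i=3: ✗ (fails at j=6)
  i=4: ✗ (fails at j=6)
  i=5: ✗ (fails at j=6)
  i=6: ✗ (fails at j=6)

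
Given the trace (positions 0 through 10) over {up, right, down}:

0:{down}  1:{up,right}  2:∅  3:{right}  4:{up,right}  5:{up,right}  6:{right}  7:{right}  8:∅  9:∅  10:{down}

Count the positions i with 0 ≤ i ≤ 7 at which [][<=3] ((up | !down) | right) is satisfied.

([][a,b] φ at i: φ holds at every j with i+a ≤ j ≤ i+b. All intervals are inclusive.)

6

Evaluate at each i in [0,7]:
  i=0: ✗ (fails at j=0)
  i=1: ✓ (all of [1,4])
  i=2: ✓ (all of [2,5])
  i=3: ✓ (all of [3,6])
  i=4: ✓ (all of [4,7])
  i=5: ✓ (all of [5,8])
  i=6: ✓ (all of [6,9])
  i=7: ✗ (fails at j=10)
Positions where it holds: {1, 2, 3, 4, 5, 6} → 6.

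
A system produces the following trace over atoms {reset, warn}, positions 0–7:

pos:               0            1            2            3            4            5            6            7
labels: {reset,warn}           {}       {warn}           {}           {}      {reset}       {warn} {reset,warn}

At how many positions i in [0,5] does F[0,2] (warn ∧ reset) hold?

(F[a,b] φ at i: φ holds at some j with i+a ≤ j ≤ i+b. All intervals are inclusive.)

2

Evaluate at each i in [0,5]:
  i=0: ✓ (witness j=0)
  i=1: ✗ (none in [1,3])
  i=2: ✗ (none in [2,4])
  i=3: ✗ (none in [3,5])
  i=4: ✗ (none in [4,6])
  i=5: ✓ (witness j=7)
Positions where it holds: {0, 5} → 2.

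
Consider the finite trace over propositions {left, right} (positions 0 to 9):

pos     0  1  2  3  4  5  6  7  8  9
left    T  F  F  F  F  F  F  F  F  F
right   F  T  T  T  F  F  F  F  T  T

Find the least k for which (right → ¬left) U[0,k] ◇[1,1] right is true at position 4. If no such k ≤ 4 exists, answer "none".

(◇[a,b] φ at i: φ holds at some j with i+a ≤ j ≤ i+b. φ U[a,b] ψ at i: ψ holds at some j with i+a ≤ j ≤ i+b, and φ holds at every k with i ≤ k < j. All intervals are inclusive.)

Need earliest j ≥ 4 with ◇[1,1] right, and (right → ¬left) at every k in [4,j-1].
  j=4: rhs fails.
  j=5: rhs fails.
  j=6: rhs fails.
  j=7: rhs holds; lhs holds on [4,6]. k = 3.

3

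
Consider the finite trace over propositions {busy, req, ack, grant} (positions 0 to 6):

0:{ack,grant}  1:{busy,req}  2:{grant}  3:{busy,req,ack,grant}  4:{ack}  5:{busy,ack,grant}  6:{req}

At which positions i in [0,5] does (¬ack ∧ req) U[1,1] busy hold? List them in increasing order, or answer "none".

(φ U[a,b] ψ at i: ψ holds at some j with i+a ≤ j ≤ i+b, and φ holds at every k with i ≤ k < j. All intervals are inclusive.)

Evaluate at each i in [0,5]:
  i=0: ✗ (lhs fails at k=0 before rhs at j=1)
  i=1: ✗ (no rhs in [2,2])
  i=2: ✗ (lhs fails at k=2 before rhs at j=3)
  i=3: ✗ (no rhs in [4,4])
  i=4: ✗ (lhs fails at k=4 before rhs at j=5)
  i=5: ✗ (no rhs in [6,6])

none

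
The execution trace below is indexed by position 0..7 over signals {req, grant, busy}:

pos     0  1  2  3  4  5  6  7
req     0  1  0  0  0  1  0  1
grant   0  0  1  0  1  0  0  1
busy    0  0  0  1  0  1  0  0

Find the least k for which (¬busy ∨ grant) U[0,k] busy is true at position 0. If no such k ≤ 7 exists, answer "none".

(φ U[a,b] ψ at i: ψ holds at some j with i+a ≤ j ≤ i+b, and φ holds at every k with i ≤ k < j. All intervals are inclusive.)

Need earliest j ≥ 0 with busy, and (¬busy ∨ grant) at every k in [0,j-1].
  j=0: rhs fails.
  j=1: rhs fails.
  j=2: rhs fails.
  j=3: rhs holds; lhs holds on [0,2]. k = 3.

3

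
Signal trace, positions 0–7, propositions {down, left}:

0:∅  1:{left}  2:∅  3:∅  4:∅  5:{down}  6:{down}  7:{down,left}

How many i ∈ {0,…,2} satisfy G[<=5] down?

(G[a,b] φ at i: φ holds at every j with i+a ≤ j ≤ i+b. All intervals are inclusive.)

0

Evaluate at each i in [0,2]:
  i=0: ✗ (fails at j=0)
  i=1: ✗ (fails at j=1)
  i=2: ✗ (fails at j=2)
Positions where it holds: {} → 0.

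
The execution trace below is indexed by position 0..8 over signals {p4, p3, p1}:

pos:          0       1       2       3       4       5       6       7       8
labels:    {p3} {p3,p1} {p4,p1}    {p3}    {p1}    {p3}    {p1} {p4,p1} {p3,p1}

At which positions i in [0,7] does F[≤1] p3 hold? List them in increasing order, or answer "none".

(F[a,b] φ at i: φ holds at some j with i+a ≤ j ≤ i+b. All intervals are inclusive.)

0, 1, 2, 3, 4, 5, 7

Evaluate at each i in [0,7]:
  i=0: ✓ (witness j=0)
  i=1: ✓ (witness j=1)
  i=2: ✓ (witness j=3)
  i=3: ✓ (witness j=3)
  i=4: ✓ (witness j=5)
  i=5: ✓ (witness j=5)
  i=6: ✗ (none in [6,7])
  i=7: ✓ (witness j=8)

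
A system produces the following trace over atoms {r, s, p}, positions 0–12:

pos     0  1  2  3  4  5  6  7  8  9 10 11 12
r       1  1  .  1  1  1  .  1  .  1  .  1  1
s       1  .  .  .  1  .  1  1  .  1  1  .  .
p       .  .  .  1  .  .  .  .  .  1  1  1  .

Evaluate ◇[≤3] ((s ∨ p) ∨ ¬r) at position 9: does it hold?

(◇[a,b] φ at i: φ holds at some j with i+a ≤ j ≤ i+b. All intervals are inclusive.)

Check ((s ∨ p) ∨ ¬r) at each j in [9,12]:
  j=9: true
  j=10: true
  j=11: true
  j=12: false
Found at j=9 → formula holds.

Yes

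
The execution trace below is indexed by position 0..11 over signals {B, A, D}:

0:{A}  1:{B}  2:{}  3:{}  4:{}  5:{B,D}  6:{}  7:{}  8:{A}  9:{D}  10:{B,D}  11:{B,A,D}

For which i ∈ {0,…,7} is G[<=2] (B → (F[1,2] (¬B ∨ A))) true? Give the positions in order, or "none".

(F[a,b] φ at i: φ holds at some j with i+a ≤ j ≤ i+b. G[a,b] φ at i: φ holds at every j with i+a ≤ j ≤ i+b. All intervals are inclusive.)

0, 1, 2, 3, 4, 5, 6, 7

Evaluate at each i in [0,7]:
  i=0: ✓ (all of [0,2])
  i=1: ✓ (all of [1,3])
  i=2: ✓ (all of [2,4])
  i=3: ✓ (all of [3,5])
  i=4: ✓ (all of [4,6])
  i=5: ✓ (all of [5,7])
  i=6: ✓ (all of [6,8])
  i=7: ✓ (all of [7,9])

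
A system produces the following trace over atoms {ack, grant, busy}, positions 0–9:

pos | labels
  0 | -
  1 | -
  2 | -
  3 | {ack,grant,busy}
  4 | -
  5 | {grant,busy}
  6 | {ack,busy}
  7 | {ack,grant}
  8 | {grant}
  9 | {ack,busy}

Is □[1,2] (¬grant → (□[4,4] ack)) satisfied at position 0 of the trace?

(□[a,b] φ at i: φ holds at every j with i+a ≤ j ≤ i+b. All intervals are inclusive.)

Does not hold

Check (¬grant → (□[4,4] ack)) at every j in [1,2]:
  j=1: antecedent true; consequent fails at 5 → ✗
  j=2: antecedent true; consequent holds on [6,6] → ✓
Fails at j=1 → formula fails.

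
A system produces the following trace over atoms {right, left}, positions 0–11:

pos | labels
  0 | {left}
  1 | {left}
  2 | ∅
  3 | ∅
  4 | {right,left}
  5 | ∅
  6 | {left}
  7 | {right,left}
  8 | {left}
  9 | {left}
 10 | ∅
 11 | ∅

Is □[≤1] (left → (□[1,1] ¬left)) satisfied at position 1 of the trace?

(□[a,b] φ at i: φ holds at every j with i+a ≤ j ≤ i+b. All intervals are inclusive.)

Check (left → (□[1,1] ¬left)) at every j in [1,2]:
  j=1: antecedent true; consequent holds on [2,2] → ✓
  j=2: antecedent false → ✓
All positions satisfy it → formula holds.

Yes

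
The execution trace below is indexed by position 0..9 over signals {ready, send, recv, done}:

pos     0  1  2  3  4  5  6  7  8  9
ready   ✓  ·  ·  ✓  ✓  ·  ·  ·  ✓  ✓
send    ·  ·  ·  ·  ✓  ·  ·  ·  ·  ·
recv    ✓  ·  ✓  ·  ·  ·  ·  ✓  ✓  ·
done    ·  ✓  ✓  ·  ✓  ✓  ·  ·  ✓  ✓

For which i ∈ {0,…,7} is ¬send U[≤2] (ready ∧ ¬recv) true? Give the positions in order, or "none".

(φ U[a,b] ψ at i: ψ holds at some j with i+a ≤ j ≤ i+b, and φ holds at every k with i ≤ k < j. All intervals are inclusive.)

1, 2, 3, 4, 7

Evaluate at each i in [0,7]:
  i=0: ✗ (no rhs in [0,2])
  i=1: ✓ (rhs at j=3; lhs holds on [1,2])
  i=2: ✓ (rhs at j=3; lhs holds on [2,2])
  i=3: ✓ (rhs at j=3)
  i=4: ✓ (rhs at j=4)
  i=5: ✗ (no rhs in [5,7])
  i=6: ✗ (no rhs in [6,8])
  i=7: ✓ (rhs at j=9; lhs holds on [7,8])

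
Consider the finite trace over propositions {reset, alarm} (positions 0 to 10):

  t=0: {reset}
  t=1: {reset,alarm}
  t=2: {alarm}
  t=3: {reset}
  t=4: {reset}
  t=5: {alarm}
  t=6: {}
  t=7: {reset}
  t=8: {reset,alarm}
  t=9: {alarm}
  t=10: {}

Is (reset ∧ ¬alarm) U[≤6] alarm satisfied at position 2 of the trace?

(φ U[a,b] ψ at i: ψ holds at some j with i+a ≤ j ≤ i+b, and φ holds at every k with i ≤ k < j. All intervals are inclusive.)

Need some j in [2,8] with alarm, and (reset ∧ ¬alarm) at every k in [2,j-1].
  j=2: alarm holds; no prefix to check → satisfied.

Yes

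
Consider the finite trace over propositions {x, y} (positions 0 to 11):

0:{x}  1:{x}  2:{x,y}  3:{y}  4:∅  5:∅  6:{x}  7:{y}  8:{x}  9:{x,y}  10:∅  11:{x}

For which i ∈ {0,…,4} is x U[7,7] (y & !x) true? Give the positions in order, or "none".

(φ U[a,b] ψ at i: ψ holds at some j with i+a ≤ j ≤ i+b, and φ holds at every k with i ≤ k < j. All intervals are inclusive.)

none

Evaluate at each i in [0,4]:
  i=0: ✗ (lhs fails at k=3 before rhs at j=7)
  i=1: ✗ (no rhs in [8,8])
  i=2: ✗ (no rhs in [9,9])
  i=3: ✗ (no rhs in [10,10])
  i=4: ✗ (no rhs in [11,11])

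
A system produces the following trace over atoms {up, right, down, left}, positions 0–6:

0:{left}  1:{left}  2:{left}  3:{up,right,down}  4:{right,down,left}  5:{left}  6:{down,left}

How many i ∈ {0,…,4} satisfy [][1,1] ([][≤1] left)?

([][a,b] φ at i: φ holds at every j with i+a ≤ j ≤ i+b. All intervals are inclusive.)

Evaluate at each i in [0,4]:
  i=0: ✓ (all of [1,1])
  i=1: ✗ (fails at j=2)
  i=2: ✗ (fails at j=3)
  i=3: ✓ (all of [4,4])
  i=4: ✓ (all of [5,5])
Positions where it holds: {0, 3, 4} → 3.

3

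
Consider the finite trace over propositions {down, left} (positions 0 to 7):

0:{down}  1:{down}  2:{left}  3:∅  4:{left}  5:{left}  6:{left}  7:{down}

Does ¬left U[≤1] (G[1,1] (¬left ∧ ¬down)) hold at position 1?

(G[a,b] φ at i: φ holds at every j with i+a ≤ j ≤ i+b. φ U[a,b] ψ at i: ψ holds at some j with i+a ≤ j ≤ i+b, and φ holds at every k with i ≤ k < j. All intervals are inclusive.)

Need some j in [1,2] with G[1,1] (¬left ∧ ¬down), and ¬left at every k in [1,j-1].
  j=1: G[1,1] (¬left ∧ ¬down) — fails at 2.
  j=2: G[1,1] (¬left ∧ ¬down) holds; ¬left holds at every k in [1,1] → satisfied.

Holds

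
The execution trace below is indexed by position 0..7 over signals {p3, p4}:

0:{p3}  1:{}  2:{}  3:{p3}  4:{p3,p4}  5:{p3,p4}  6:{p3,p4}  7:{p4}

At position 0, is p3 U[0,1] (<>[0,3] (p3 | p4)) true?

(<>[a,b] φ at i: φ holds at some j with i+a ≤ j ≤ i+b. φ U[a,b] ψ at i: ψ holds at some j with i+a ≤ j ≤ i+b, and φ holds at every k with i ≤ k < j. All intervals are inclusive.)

Need some j in [0,1] with <>[0,3] (p3 | p4), and p3 at every k in [0,j-1].
  j=0: <>[0,3] (p3 | p4) holds; no prefix to check → satisfied.

True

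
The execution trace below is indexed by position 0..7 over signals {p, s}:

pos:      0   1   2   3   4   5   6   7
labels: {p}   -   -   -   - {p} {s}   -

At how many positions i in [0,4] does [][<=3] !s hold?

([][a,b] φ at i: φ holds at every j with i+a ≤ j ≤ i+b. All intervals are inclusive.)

3

Evaluate at each i in [0,4]:
  i=0: ✓ (all of [0,3])
  i=1: ✓ (all of [1,4])
  i=2: ✓ (all of [2,5])
  i=3: ✗ (fails at j=6)
  i=4: ✗ (fails at j=6)
Positions where it holds: {0, 1, 2} → 3.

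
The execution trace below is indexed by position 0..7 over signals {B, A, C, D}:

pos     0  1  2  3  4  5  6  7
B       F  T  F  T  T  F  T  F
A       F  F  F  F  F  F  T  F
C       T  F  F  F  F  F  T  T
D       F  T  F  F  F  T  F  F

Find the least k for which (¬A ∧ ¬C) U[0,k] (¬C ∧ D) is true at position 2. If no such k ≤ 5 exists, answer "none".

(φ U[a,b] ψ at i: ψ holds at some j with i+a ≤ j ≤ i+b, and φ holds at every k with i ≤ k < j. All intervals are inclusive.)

3

Need earliest j ≥ 2 with (¬C ∧ D), and (¬A ∧ ¬C) at every k in [2,j-1].
  j=2: rhs fails.
  j=3: rhs fails.
  j=4: rhs fails.
  j=5: rhs holds; lhs holds on [2,4]. k = 3.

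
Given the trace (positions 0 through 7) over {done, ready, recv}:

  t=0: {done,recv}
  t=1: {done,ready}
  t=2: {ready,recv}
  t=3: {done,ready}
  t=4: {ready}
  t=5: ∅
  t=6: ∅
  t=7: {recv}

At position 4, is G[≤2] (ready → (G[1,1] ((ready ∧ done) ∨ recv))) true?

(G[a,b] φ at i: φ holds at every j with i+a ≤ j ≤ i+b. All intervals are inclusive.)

Check (ready → (G[1,1] ((ready ∧ done) ∨ recv))) at every j in [4,6]:
  j=4: antecedent true; consequent fails at 5 → ✗
  j=5: antecedent false → ✓
  j=6: antecedent false → ✓
Fails at j=4 → formula fails.

Does not hold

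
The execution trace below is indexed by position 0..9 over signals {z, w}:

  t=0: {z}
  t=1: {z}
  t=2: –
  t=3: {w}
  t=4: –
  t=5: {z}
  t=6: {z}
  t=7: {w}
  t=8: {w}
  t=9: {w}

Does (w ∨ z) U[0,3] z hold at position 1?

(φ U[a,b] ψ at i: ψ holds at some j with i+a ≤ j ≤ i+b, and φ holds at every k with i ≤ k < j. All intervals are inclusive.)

Yes

Need some j in [1,4] with z, and (w ∨ z) at every k in [1,j-1].
  j=1: z holds; no prefix to check → satisfied.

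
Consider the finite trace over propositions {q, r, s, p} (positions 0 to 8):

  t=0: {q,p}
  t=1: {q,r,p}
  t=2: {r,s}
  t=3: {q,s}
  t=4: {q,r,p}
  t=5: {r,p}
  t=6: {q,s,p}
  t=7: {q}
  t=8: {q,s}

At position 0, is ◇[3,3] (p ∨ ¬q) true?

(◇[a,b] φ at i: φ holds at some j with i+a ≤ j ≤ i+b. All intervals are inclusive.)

Does not hold

Check (p ∨ ¬q) at each j in [3,3]:
  j=3: false
No position in the window satisfies it → formula fails.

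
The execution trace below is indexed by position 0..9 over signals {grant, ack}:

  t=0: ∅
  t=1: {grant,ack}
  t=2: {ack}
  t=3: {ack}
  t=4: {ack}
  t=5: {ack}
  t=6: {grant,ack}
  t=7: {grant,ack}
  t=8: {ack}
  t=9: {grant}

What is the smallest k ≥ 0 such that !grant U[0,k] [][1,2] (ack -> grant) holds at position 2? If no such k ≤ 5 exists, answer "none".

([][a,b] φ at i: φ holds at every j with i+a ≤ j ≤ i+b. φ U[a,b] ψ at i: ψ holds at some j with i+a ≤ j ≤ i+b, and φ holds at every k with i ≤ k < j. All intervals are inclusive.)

Need earliest j ≥ 2 with [][1,2] (ack -> grant), and !grant at every k in [2,j-1].
  j=2: rhs fails.
  j=3: rhs fails.
  j=4: rhs fails.
  j=5: rhs holds; lhs holds on [2,4]. k = 3.

3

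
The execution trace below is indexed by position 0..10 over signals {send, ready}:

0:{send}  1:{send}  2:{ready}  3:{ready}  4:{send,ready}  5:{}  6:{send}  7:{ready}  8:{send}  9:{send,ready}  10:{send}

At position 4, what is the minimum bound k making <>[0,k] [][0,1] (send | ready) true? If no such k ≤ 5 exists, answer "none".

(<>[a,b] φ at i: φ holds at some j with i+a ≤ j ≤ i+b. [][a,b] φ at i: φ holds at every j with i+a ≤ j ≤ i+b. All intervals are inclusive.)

2

Scan j = 4,5,… for [][0,1] (send | ready):
  j=4: fails
  j=5: fails
  j=6: holds
First hit at j=6, so smallest k = 6-4 = 2.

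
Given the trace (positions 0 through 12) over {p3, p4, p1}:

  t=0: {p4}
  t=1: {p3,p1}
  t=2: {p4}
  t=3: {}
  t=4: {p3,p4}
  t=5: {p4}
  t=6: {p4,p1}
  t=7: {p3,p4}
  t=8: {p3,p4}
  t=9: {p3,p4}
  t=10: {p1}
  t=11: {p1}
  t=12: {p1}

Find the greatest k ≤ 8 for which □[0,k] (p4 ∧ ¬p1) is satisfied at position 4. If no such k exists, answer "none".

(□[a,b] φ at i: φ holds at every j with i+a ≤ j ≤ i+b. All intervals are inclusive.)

(p4 ∧ ¬p1) must hold from j=4 onward; find where it first fails.
  j=4: holds
  j=5: holds
  j=6: fails
Holds on [4,5], so largest k = 1.

1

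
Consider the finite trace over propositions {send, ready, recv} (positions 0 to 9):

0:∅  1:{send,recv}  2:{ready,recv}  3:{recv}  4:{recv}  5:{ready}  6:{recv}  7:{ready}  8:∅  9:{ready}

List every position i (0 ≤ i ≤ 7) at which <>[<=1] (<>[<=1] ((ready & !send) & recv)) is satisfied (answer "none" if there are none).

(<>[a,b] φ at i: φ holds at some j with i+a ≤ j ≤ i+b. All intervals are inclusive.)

Evaluate at each i in [0,7]:
  i=0: ✓ (witness j=1)
  i=1: ✓ (witness j=1)
  i=2: ✓ (witness j=2)
  i=3: ✗ (none in [3,4])
  i=4: ✗ (none in [4,5])
  i=5: ✗ (none in [5,6])
  i=6: ✗ (none in [6,7])
  i=7: ✗ (none in [7,8])

0, 1, 2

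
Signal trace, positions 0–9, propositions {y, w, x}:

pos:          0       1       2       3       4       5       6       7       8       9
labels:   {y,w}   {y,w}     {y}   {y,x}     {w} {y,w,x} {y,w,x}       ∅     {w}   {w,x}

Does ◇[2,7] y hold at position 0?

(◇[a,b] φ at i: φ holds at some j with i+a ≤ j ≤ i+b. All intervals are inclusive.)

Check y at each j in [2,7]:
  j=2: true
  j=3: true
  j=4: false
  j=5: true
  j=6: true
  j=7: false
Found at j=2 → formula holds.

Holds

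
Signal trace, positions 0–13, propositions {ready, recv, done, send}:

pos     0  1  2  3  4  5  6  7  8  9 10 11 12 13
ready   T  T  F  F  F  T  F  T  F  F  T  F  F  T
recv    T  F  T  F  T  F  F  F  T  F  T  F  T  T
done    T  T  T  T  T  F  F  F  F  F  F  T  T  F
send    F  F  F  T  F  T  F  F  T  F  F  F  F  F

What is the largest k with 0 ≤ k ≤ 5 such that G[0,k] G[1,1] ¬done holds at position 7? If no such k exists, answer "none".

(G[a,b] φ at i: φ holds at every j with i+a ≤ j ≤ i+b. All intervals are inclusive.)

G[1,1] ¬done must hold from j=7 onward; find where it first fails.
  j=7: holds
  j=8: holds
  j=9: holds
  j=10: fails
Holds on [7,9], so largest k = 2.

2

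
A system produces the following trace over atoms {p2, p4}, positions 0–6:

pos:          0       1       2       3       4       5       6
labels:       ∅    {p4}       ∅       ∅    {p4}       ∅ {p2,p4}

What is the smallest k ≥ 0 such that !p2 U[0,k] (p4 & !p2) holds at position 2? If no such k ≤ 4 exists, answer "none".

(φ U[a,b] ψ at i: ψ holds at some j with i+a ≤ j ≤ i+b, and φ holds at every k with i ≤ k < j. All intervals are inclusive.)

Need earliest j ≥ 2 with (p4 & !p2), and !p2 at every k in [2,j-1].
  j=2: rhs fails.
  j=3: rhs fails.
  j=4: rhs holds; lhs holds on [2,3]. k = 2.

2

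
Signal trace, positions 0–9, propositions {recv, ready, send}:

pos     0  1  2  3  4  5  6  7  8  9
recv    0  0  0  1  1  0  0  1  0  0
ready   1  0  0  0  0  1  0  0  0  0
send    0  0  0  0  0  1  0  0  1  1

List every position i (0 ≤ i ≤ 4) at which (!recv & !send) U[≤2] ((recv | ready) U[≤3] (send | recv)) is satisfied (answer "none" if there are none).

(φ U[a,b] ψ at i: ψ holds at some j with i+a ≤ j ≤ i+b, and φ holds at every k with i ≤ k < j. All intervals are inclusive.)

Evaluate at each i in [0,4]:
  i=0: ✗ (no rhs in [0,2])
  i=1: ✓ (rhs at j=3; lhs holds on [1,2])
  i=2: ✓ (rhs at j=3; lhs holds on [2,2])
  i=3: ✓ (rhs at j=3)
  i=4: ✓ (rhs at j=4)

1, 2, 3, 4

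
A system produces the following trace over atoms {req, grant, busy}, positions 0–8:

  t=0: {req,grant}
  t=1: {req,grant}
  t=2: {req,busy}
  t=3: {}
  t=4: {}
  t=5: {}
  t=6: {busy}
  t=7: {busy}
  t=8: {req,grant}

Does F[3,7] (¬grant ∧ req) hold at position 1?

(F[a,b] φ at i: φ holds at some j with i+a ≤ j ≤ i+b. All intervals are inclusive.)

Check (¬grant ∧ req) at each j in [4,8]:
  j=4: false
  j=5: false
  j=6: false
  j=7: false
  j=8: false
No position in the window satisfies it → formula fails.

No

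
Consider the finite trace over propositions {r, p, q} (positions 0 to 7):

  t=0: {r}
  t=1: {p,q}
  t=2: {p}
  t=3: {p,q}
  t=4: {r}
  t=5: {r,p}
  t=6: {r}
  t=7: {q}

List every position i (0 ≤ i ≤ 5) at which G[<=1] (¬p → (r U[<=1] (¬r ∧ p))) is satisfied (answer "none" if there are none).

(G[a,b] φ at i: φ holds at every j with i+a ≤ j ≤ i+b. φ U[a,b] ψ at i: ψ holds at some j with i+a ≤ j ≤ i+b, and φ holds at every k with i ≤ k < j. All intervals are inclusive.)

Evaluate at each i in [0,5]:
  i=0: ✓ (all of [0,1])
  i=1: ✓ (all of [1,2])
  i=2: ✓ (all of [2,3])
  i=3: ✗ (fails at j=4)
  i=4: ✗ (fails at j=4)
  i=5: ✗ (fails at j=6)

0, 1, 2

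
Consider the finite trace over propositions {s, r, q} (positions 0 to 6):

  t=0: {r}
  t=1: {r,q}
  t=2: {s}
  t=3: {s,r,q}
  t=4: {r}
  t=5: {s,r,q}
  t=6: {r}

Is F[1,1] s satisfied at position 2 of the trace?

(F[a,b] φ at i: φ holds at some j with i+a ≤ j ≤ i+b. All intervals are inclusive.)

True

Check s at each j in [3,3]:
  j=3: true
Found at j=3 → formula holds.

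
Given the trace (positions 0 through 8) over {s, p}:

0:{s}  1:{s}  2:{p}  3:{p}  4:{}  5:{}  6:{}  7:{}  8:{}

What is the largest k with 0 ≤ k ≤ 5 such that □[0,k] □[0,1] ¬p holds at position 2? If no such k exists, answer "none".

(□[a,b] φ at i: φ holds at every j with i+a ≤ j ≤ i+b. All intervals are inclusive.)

none

□[0,1] ¬p must hold from j=2 onward; find where it first fails.
  j=2: fails → no k works.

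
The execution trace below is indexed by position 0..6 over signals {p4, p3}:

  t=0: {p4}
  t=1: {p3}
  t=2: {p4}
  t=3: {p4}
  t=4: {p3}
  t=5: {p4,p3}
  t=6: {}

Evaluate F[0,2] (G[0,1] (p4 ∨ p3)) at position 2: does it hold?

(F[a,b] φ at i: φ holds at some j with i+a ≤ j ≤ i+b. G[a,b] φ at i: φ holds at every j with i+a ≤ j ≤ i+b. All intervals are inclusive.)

Check G[0,1] (p4 ∨ p3) at each j in [2,4]:
  j=2: holds on [2,3]
  j=3: holds on [3,4]
  j=4: holds on [4,5]
Found at j=2 → formula holds.

True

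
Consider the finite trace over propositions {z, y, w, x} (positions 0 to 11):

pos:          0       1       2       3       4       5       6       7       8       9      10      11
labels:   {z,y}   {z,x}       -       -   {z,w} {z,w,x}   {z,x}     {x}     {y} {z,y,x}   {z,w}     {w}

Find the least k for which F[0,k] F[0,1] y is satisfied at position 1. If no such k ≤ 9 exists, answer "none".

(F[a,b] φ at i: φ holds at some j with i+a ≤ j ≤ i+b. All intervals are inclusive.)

Scan j = 1,2,… for F[0,1] y:
  j=1: fails
  j=2: fails
  j=3: fails
  j=4: fails
  j=5: fails
  j=6: fails
  j=7: holds
First hit at j=7, so smallest k = 7-1 = 6.

6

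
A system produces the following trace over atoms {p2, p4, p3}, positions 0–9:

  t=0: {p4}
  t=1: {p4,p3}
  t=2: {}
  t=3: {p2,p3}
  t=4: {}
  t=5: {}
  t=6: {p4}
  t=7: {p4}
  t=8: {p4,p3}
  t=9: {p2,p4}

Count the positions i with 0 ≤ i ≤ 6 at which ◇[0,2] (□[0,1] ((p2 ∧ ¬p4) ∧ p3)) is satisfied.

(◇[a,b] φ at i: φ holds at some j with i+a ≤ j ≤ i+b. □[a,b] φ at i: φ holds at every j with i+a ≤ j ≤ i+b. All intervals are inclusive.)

0

Evaluate at each i in [0,6]:
  i=0: ✗ (none in [0,2])
  i=1: ✗ (none in [1,3])
  i=2: ✗ (none in [2,4])
  i=3: ✗ (none in [3,5])
  i=4: ✗ (none in [4,6])
  i=5: ✗ (none in [5,7])
  i=6: ✗ (none in [6,8])
Positions where it holds: {} → 0.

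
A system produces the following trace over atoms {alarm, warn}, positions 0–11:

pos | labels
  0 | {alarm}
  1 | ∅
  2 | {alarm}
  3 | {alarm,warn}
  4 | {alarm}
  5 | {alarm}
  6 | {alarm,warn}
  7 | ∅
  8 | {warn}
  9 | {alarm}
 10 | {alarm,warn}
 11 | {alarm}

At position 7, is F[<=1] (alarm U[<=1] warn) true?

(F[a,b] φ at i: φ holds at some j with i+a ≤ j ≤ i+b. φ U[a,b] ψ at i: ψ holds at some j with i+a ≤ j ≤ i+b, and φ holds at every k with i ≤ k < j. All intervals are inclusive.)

Check (alarm U[<=1] warn) at each j in [7,8]:
  j=7: fails
  j=8: holds
Found at j=8 → formula holds.

True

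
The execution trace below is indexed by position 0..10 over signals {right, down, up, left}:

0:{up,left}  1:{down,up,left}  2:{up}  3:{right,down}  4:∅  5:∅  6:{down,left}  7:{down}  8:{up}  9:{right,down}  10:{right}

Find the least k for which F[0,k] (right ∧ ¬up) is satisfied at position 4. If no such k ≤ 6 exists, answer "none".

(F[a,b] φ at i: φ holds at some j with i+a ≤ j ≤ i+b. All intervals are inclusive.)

5

Scan j = 4,5,… for (right ∧ ¬up):
  j=4: fails
  j=5: fails
  j=6: fails
  j=7: fails
  j=8: fails
  j=9: holds
First hit at j=9, so smallest k = 9-4 = 5.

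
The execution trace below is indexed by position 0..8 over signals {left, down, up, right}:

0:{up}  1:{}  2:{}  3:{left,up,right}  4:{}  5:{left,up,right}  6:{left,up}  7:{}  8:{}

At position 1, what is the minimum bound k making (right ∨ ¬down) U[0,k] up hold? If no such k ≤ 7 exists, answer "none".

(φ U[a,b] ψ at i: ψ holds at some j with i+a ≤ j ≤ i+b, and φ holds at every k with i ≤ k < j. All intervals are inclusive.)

Need earliest j ≥ 1 with up, and (right ∨ ¬down) at every k in [1,j-1].
  j=1: rhs fails.
  j=2: rhs fails.
  j=3: rhs holds; lhs holds on [1,2]. k = 2.

2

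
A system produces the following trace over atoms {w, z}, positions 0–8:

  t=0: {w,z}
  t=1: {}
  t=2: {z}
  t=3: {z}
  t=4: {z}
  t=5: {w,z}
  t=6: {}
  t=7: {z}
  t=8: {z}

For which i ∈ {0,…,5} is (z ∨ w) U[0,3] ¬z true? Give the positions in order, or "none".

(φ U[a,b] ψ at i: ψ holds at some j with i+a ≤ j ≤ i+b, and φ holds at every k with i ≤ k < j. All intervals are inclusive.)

0, 1, 3, 4, 5

Evaluate at each i in [0,5]:
  i=0: ✓ (rhs at j=1; lhs holds on [0,0])
  i=1: ✓ (rhs at j=1)
  i=2: ✗ (no rhs in [2,5])
  i=3: ✓ (rhs at j=6; lhs holds on [3,5])
  i=4: ✓ (rhs at j=6; lhs holds on [4,5])
  i=5: ✓ (rhs at j=6; lhs holds on [5,5])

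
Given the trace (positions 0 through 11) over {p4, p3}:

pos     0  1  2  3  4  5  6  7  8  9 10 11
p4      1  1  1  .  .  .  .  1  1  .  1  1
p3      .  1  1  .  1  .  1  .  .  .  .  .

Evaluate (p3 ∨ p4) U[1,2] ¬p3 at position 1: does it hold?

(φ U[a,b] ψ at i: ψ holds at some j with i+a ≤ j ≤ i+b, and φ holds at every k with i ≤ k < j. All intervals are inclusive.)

True

Need some j in [2,3] with ¬p3, and (p3 ∨ p4) at every k in [1,j-1].
  j=2: ¬p3 false.
  j=3: ¬p3 holds; (p3 ∨ p4) holds at every k in [1,2] → satisfied.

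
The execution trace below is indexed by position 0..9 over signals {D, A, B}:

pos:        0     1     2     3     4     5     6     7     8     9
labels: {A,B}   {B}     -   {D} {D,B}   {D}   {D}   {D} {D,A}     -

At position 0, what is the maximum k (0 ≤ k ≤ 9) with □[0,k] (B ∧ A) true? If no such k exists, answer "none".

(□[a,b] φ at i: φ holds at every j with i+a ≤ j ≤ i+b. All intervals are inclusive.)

0

(B ∧ A) must hold from j=0 onward; find where it first fails.
  j=0: holds
  j=1: fails
Holds on [0,0], so largest k = 0.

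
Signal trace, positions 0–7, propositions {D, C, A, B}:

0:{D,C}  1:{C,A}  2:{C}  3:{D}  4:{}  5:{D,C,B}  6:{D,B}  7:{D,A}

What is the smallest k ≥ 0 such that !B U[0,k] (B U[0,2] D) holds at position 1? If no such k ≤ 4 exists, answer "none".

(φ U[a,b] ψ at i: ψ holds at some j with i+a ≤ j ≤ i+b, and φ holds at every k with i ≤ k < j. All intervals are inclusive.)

2

Need earliest j ≥ 1 with (B U[0,2] D), and !B at every k in [1,j-1].
  j=1: rhs fails.
  j=2: rhs fails.
  j=3: rhs holds; lhs holds on [1,2]. k = 2.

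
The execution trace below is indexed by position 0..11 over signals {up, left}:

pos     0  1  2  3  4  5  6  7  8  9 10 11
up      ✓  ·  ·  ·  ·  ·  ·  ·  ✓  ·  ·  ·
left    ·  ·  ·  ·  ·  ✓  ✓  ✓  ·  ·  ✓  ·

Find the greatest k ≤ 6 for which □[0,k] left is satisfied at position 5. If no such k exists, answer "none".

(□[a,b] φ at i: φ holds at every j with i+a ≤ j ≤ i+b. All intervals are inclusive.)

2

left must hold from j=5 onward; find where it first fails.
  j=5: holds
  j=6: holds
  j=7: holds
  j=8: fails
Holds on [5,7], so largest k = 2.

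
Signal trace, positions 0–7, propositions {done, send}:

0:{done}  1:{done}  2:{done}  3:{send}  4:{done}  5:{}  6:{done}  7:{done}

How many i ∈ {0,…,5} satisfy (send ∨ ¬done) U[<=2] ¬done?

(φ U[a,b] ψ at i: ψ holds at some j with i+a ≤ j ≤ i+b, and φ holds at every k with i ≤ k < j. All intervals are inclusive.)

2

Evaluate at each i in [0,5]:
  i=0: ✗ (no rhs in [0,2])
  i=1: ✗ (lhs fails at k=1 before rhs at j=3)
  i=2: ✗ (lhs fails at k=2 before rhs at j=3)
  i=3: ✓ (rhs at j=3)
  i=4: ✗ (lhs fails at k=4 before rhs at j=5)
  i=5: ✓ (rhs at j=5)
Positions where it holds: {3, 5} → 2.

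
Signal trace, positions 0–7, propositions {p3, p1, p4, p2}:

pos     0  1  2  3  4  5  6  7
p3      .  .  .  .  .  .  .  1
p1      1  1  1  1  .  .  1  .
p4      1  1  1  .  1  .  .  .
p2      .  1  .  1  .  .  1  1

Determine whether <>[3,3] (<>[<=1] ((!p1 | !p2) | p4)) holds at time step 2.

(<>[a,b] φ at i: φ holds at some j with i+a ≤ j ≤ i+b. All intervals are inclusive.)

Yes

Check <>[<=1] ((!p1 | !p2) | p4) at each j in [5,5]:
  j=5: holds (witness at 5)
Found at j=5 → formula holds.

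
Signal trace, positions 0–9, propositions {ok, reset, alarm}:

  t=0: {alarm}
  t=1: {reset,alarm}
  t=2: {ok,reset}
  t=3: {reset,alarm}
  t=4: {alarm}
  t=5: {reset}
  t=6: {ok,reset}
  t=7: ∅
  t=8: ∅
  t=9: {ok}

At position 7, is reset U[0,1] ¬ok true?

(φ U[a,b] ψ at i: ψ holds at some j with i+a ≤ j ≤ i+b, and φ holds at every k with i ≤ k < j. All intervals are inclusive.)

Need some j in [7,8] with ¬ok, and reset at every k in [7,j-1].
  j=7: ¬ok holds; no prefix to check → satisfied.

Holds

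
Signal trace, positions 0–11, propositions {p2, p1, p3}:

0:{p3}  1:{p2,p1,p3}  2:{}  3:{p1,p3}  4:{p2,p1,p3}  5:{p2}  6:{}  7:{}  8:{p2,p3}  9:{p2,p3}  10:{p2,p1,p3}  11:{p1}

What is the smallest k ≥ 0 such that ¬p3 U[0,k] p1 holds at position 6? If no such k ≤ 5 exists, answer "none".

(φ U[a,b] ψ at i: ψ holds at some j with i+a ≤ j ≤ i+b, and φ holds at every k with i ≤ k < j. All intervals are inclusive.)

Need earliest j ≥ 6 with p1, and ¬p3 at every k in [6,j-1].
  j=6: rhs fails.
  j=7: rhs fails.
  j=8: rhs fails.
  j=9: rhs fails.
  j=10: rhs holds but lhs fails at k=8.
  j=11: rhs holds but lhs fails at k=8.
No witness within the range → none.

none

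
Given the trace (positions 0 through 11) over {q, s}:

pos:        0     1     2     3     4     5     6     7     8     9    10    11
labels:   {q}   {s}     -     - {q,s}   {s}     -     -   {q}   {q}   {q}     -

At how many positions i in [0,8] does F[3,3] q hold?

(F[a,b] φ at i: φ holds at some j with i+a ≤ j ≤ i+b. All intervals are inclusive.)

4

Evaluate at each i in [0,8]:
  i=0: ✗ (none in [3,3])
  i=1: ✓ (witness j=4)
  i=2: ✗ (none in [5,5])
  i=3: ✗ (none in [6,6])
  i=4: ✗ (none in [7,7])
  i=5: ✓ (witness j=8)
  i=6: ✓ (witness j=9)
  i=7: ✓ (witness j=10)
  i=8: ✗ (none in [11,11])
Positions where it holds: {1, 5, 6, 7} → 4.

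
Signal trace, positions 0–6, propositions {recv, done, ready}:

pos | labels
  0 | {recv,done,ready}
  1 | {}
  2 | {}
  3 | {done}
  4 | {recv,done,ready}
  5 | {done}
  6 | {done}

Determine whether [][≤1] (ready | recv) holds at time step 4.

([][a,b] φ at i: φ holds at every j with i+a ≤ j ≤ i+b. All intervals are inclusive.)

No

Check (ready | recv) at every j in [4,5]:
  j=4: true
  j=5: false
Fails at j=5 → formula fails.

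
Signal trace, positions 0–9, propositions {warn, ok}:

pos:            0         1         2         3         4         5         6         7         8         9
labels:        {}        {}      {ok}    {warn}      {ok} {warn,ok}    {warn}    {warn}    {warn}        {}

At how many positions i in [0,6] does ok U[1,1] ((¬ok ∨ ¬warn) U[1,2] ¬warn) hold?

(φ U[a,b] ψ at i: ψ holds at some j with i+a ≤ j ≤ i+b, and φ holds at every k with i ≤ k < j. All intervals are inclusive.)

1

Evaluate at each i in [0,6]:
  i=0: ✗ (lhs fails at k=0 before rhs at j=1)
  i=1: ✗ (lhs fails at k=1 before rhs at j=2)
  i=2: ✓ (rhs at j=3; lhs holds on [2,2])
  i=3: ✗ (no rhs in [4,4])
  i=4: ✗ (no rhs in [5,5])
  i=5: ✗ (no rhs in [6,6])
  i=6: ✗ (lhs fails at k=6 before rhs at j=7)
Positions where it holds: {2} → 1.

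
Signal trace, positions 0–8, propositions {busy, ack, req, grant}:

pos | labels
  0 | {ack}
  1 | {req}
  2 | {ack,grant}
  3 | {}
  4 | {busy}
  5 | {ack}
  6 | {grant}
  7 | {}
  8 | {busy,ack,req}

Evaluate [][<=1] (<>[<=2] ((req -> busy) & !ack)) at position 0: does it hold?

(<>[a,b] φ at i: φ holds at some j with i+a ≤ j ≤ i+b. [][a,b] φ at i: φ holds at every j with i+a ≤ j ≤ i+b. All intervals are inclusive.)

Check <>[<=2] ((req -> busy) & !ack) at every j in [0,1]:
  j=0: fails (none in [0,2])
  j=1: holds (witness at 3)
Fails at j=0 → formula fails.

Does not hold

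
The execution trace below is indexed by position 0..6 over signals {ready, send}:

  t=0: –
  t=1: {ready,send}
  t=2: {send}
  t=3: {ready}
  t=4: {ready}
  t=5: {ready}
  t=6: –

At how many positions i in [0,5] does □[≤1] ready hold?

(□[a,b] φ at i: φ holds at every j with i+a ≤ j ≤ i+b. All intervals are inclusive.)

Evaluate at each i in [0,5]:
  i=0: ✗ (fails at j=0)
  i=1: ✗ (fails at j=2)
  i=2: ✗ (fails at j=2)
  i=3: ✓ (all of [3,4])
  i=4: ✓ (all of [4,5])
  i=5: ✗ (fails at j=6)
Positions where it holds: {3, 4} → 2.

2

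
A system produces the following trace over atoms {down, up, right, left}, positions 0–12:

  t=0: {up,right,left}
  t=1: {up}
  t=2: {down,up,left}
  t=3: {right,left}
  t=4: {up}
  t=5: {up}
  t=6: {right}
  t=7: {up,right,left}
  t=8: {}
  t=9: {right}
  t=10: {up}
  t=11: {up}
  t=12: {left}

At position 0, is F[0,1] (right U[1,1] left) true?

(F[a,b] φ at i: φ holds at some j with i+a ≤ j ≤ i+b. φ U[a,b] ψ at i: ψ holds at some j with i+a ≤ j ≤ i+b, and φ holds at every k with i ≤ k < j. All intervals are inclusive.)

False

Check (right U[1,1] left) at each j in [0,1]:
  j=0: fails
  j=1: fails
No position in the window satisfies it → formula fails.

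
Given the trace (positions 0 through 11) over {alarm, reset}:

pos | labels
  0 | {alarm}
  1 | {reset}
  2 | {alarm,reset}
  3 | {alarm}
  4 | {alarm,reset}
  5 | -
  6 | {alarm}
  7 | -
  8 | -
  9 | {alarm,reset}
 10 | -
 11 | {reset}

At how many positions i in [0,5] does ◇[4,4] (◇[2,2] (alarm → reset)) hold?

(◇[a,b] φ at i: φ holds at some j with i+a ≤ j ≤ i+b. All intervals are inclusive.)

5

Evaluate at each i in [0,5]:
  i=0: ✗ (none in [4,4])
  i=1: ✓ (witness j=5)
  i=2: ✓ (witness j=6)
  i=3: ✓ (witness j=7)
  i=4: ✓ (witness j=8)
  i=5: ✓ (witness j=9)
Positions where it holds: {1, 2, 3, 4, 5} → 5.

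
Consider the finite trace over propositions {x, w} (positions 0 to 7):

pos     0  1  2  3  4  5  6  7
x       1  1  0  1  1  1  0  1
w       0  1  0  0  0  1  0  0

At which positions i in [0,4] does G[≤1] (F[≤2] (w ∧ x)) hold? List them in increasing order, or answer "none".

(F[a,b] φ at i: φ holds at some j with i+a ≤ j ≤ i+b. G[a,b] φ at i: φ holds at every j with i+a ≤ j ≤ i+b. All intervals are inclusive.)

0, 3, 4

Evaluate at each i in [0,4]:
  i=0: ✓ (all of [0,1])
  i=1: ✗ (fails at j=2)
  i=2: ✗ (fails at j=2)
  i=3: ✓ (all of [3,4])
  i=4: ✓ (all of [4,5])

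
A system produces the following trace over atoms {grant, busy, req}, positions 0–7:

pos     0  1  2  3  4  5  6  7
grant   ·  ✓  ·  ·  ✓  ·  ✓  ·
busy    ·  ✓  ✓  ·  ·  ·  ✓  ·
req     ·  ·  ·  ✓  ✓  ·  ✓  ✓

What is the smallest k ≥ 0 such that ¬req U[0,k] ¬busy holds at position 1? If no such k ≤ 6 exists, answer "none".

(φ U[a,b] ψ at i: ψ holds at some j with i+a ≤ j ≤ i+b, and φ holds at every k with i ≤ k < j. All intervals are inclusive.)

Need earliest j ≥ 1 with ¬busy, and ¬req at every k in [1,j-1].
  j=1: rhs fails.
  j=2: rhs fails.
  j=3: rhs holds; lhs holds on [1,2]. k = 2.

2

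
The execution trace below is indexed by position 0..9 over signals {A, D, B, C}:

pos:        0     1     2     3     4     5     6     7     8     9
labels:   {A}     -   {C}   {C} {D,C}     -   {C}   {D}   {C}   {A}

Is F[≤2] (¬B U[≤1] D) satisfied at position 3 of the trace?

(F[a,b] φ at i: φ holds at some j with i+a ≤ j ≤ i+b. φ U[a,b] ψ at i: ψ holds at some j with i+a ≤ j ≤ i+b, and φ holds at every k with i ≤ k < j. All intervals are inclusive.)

True

Check (¬B U[≤1] D) at each j in [3,5]:
  j=3: holds
  j=4: holds
  j=5: fails
Found at j=3 → formula holds.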